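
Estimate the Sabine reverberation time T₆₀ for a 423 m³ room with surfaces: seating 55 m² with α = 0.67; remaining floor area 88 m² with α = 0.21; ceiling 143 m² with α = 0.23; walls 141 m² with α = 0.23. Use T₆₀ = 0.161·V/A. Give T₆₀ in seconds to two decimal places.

0.56 s

A = Σ Sᵢαᵢ = 55·0.67 + 88·0.21 + 143·0.23 + 141·0.23 = 120.65 m².
T₆₀ = 0.161·V/A = 0.161·423/120.65 = 0.564 s.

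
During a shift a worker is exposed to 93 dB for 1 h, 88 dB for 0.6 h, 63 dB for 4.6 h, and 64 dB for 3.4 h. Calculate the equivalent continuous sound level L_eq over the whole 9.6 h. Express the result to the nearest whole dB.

84 dB

L_eq = 10·log₁₀[(1/T)·Σ tᵢ·10^(Lᵢ/10)] with T = 9.6 h.
Σ tᵢ·10^(Lᵢ/10) = 1·10^(93/10) + 0.6·10^(88/10) + 4.6·10^(63/10) + 3.4·10^(64/10) = 2.392e+09.
L_eq = 10·log₁₀(2.392e+09/9.6) = 83.96 dB.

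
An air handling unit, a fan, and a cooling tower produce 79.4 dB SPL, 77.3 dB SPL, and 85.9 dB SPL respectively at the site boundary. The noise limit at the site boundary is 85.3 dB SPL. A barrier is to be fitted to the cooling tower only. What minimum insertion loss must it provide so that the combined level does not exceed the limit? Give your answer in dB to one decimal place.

2.9 dB

Fixed contribution from the other sources: Σ 10^(L/10) = 10^(79.4/10) + 10^(77.3/10) = 1.408e+08 (81.49 dB SPL).
To meet 85.3 dB SPL overall, the treated cooling tower may contribute at most 10^(85.3/10) − 1.408e+08 = 1.980e+08, i.e. 82.97 dB SPL.
Required insertion loss = 85.9 − 82.97 = 2.93 dB.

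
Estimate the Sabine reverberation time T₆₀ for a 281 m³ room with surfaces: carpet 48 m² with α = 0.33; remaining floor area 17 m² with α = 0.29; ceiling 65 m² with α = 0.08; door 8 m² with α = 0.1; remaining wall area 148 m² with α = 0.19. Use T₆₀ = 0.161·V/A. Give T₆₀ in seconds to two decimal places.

0.82 s

Summing Sᵢαᵢ: 48·0.33 + 17·0.29 + 65·0.08 + 8·0.1 + 148·0.19 = 54.89 m².
T₆₀ = 0.161 × 281 / 54.89 = 0.824 s.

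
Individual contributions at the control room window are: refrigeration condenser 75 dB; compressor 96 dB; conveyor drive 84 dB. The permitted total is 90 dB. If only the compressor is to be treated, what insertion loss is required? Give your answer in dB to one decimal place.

The untreated sources together contribute 10^(75/10) + 10^(84/10) = 2.828e+08, i.e. 84.51 dB.
To meet 90 dB overall, the treated compressor may contribute at most 10^(90/10) − 2.828e+08 = 7.172e+08, i.e. 88.56 dB.
Required insertion loss = 96 − 88.56 = 7.44 dB.

7.4 dB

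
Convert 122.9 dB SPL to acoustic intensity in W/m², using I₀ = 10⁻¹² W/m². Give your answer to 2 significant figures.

I = I₀·10^(L/10) = 10⁻¹² × 10^(122.9/10) = 10^(0.290).

1.9 W/m²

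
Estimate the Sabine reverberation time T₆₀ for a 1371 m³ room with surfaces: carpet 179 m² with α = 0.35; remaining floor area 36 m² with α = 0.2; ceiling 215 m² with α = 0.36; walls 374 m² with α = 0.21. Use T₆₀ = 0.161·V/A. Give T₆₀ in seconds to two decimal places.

0.98 s

Summing Sᵢαᵢ: 179·0.35 + 36·0.2 + 215·0.36 + 374·0.21 = 225.79 m².
T₆₀ = 0.161 × 1371 / 225.79 = 0.978 s.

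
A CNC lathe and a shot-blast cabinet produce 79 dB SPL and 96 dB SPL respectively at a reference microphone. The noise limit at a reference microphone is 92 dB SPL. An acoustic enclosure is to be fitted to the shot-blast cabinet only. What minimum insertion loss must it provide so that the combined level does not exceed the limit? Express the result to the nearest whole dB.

Everything except the shot-blast cabinet sums to 10^(79/10) = 7.943e+07 in linear terms, 79.00 dB SPL.
The limit corresponds to 10^(92/10) = 1.585e+09; subtracting the fixed part leaves 1.505e+09 for the shot-blast cabinet, i.e. 91.78 dB SPL.
So the shot-blast cabinet must be reduced from 96 to 91.78 dB SPL: IL = 4.22 dB.

4 dB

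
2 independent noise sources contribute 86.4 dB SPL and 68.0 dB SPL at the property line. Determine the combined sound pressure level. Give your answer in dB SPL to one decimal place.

86.5 dB SPL

For uncorrelated sources the intensities add, so convert each level to linear form, sum, and take 10·log₁₀ of the total.
Σ 10^(L/10) = 10^(86.4/10) + 10^(68.0/10) = 4.428e+08.
L_total = 10·log₁₀(4.428e+08) = 86.46 dB SPL.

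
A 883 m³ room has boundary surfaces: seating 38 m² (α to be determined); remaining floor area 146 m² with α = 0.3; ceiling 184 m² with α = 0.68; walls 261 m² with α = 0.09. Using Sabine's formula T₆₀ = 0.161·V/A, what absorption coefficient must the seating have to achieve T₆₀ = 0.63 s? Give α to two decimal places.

0.87

A = 0.161·V/T₆₀ = 0.161·883/0.63 = 225.66 m² sabins.
Absorption from the other surfaces = 146·0.3 + 184·0.68 + 261·0.09 = 192.41 m², so the seating must supply 33.25 m² over 38 m².
α = 33.25/38 = 0.875.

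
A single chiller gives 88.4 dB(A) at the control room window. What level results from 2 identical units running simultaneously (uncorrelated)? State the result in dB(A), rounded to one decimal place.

L_total = L₁ + 10·log₁₀ N for N identical incoherent sources.
L_total = 88.4 + 10·log₁₀(2) = 88.4 + 3.010 = 91.41 dB(A).

91.4 dB(A)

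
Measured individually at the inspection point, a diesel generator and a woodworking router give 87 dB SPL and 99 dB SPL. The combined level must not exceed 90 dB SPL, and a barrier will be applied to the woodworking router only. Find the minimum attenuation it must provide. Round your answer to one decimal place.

Everything except the woodworking router sums to 10^(87/10) = 5.012e+08 in linear terms, 87.00 dB SPL.
To meet 90 dB SPL overall, the treated woodworking router may contribute at most 10^(90/10) − 5.012e+08 = 4.988e+08, i.e. 86.98 dB SPL.
So the woodworking router must be reduced from 99 to 86.98 dB SPL: IL = 12.02 dB.

12.0 dB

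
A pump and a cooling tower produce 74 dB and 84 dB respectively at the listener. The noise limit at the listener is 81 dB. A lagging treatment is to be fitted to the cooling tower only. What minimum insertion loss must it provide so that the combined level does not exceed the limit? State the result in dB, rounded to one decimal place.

4.0 dB

The untreated sources together contribute 10^(74/10) = 2.512e+07, i.e. 74.00 dB.
To meet 81 dB overall, the treated cooling tower may contribute at most 10^(81/10) − 2.512e+07 = 1.008e+08, i.e. 80.03 dB.
So the cooling tower must be reduced from 84 to 80.03 dB: IL = 3.97 dB.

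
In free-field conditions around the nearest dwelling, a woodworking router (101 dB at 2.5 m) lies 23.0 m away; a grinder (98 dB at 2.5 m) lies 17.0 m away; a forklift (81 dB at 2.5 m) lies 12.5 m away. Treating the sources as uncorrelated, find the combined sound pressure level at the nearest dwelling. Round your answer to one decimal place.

Apply inverse-square spreading to bring every level to the receiver, then sum 10^(L/10).
woodworking router: 101 − 20·log₁₀(23.0/2.5) = 101 − 19.28 = 81.72 dB.
grinder: 98 − 20·log₁₀(17.0/2.5) = 98 − 16.65 = 81.35 dB.
forklift: 81 − 20·log₁₀(12.5/2.5) = 81 − 13.98 = 67.02 dB.
Σ 10^(L/10) = 2.902e+08 → L_total = 10·log₁₀(2.902e+08) = 84.63 dB.

84.6 dB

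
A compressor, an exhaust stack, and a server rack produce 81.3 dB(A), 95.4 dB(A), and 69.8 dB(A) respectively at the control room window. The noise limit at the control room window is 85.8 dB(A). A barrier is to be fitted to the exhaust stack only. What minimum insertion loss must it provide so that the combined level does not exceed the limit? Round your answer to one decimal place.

11.7 dB

Everything except the exhaust stack sums to 10^(81.3/10) + 10^(69.8/10) = 1.444e+08 in linear terms, 81.60 dB(A).
To meet 85.8 dB(A) overall, the treated exhaust stack may contribute at most 10^(85.8/10) − 1.444e+08 = 2.357e+08, i.e. 83.72 dB(A).
Required insertion loss = 95.4 − 83.72 = 11.68 dB.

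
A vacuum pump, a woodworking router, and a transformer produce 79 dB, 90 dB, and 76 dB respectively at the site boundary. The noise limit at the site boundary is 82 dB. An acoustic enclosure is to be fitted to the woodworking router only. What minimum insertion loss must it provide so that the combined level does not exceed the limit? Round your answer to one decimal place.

14.1 dB

Fixed contribution from the other sources: Σ 10^(L/10) = 10^(79/10) + 10^(76/10) = 1.192e+08 (80.76 dB).
The limit corresponds to 10^(82/10) = 1.585e+08; subtracting the fixed part leaves 3.925e+07 for the woodworking router, i.e. 75.94 dB.
Required insertion loss = 90 − 75.94 = 14.06 dB.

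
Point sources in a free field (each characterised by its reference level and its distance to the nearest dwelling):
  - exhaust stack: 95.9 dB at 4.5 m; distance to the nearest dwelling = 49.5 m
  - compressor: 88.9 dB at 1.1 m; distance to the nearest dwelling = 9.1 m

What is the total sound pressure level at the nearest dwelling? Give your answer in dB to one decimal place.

First find each source's level at the receiver (point-source: −20·log₁₀(r/r_ref)), then combine on an intensity basis.
exhaust stack: 95.9 − 20·log₁₀(49.5/4.5) = 95.9 − 20.83 = 75.07 dB.
compressor: 88.9 − 20·log₁₀(9.1/1.1) = 88.9 − 18.35 = 70.55 dB.
Σ 10^(L/10) = 4.349e+07 → L_total = 10·log₁₀(4.349e+07) = 76.38 dB.

76.4 dB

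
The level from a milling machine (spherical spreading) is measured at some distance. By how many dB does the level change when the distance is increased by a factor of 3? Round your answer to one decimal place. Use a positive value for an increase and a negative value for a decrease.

-9.5 dB

With spherical spreading the level changes by −20·log₁₀(r₂/r₁).
ΔL = −20·log₁₀(3) = -9.54 dB.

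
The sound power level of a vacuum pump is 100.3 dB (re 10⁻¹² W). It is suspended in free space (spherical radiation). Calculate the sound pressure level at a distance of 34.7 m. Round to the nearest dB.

Free-field spherical radiation: L_p = L_w − 10·log₁₀(4π·r²), r = 34.7 m.
4π·r² = 1.513e+04 m², 10·log₁₀ of that is 41.799 dB.
L_p = 100.3 − 41.799 = 58.50 dB.

59 dB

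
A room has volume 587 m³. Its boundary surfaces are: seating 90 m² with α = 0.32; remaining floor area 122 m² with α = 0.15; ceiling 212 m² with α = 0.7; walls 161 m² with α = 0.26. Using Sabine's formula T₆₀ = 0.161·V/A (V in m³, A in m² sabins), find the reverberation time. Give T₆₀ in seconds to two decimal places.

0.40 s

Total absorption A = 90·0.32 + 122·0.15 + 212·0.7 + 161·0.26 = 237.36 m² sabins.
T₆₀ = 0.161·V/A = 0.161·587/237.36 = 0.398 s.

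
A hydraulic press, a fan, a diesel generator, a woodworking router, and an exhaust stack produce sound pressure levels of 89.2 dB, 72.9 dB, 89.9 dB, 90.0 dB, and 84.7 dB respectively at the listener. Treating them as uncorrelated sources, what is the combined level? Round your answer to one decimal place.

94.9 dB

For uncorrelated sources the intensities add, so convert each level to linear form, sum, and take 10·log₁₀ of the total.
Σ 10^(L/10) = 10^(89.2/10) + 10^(72.9/10) + 10^(89.9/10) + 10^(90.0/10) + 10^(84.7/10) = 3.124e+09.
L_total = 10·log₁₀(3.124e+09) = 94.95 dB.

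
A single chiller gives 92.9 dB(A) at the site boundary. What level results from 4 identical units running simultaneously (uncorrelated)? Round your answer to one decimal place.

With 4 equal, uncorrelated contributions the intensity is 4× that of one unit, giving a rise of 10·log₁₀ 4.
L_total = 92.9 + 10·log₁₀(4) = 92.9 + 6.021 = 98.92 dB(A).

98.9 dB(A)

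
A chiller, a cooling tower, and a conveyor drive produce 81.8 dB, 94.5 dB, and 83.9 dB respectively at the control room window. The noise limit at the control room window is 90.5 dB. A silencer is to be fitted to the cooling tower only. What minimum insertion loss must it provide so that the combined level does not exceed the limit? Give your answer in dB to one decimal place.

5.9 dB

The untreated sources together contribute 10^(81.8/10) + 10^(83.9/10) = 3.968e+08, i.e. 85.99 dB.
The limit corresponds to 10^(90.5/10) = 1.122e+09; subtracting the fixed part leaves 7.252e+08 for the cooling tower, i.e. 88.60 dB.
Required insertion loss = 94.5 − 88.60 = 5.90 dB.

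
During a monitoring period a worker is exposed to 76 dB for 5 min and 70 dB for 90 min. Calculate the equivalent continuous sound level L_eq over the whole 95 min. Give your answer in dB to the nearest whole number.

The energy average is taken in the linear domain: L_eq = 10·log₁₀[(Σ tᵢ·10^(Lᵢ/10))/T], T = 95 min.
Σ tᵢ·10^(Lᵢ/10) = 5·10^(76/10) + 90·10^(70/10) = 1.099e+09.
L_eq = 10·log₁₀(1.099e+09/95) = 70.63 dB.

71 dB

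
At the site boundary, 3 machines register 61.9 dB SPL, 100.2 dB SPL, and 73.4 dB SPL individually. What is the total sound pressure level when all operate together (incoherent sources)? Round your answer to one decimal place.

Incoherent sources combine by intensity addition: L_total = 10·log₁₀(Σ 10^(L_i/10)).
Σ 10^(L/10) = 10^(61.9/10) + 10^(100.2/10) + 10^(73.4/10) = 1.049e+10.
L_total = 10·log₁₀(1.049e+10) = 100.21 dB SPL.

100.2 dB SPL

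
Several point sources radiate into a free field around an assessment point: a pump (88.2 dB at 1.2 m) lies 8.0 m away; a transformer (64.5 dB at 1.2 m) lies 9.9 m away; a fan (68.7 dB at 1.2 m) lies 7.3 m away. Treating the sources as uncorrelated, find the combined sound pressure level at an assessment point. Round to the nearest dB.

72 dB

Apply inverse-square spreading to bring every level to the receiver, then sum 10^(L/10).
pump: 88.2 − 20·log₁₀(8.0/1.2) = 88.2 − 16.48 = 71.72 dB.
transformer: 64.5 − 20·log₁₀(9.9/1.2) = 64.5 − 18.33 = 46.17 dB.
fan: 68.7 − 20·log₁₀(7.3/1.2) = 68.7 − 15.68 = 53.02 dB.
Σ 10^(L/10) = 1.511e+07 → L_total = 10·log₁₀(1.511e+07) = 71.79 dB.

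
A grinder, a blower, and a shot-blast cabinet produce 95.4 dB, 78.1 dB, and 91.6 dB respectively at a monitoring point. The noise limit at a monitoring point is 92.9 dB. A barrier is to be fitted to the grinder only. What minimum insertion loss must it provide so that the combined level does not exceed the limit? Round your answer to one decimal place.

9.0 dB

Everything except the grinder sums to 10^(78.1/10) + 10^(91.6/10) = 1.510e+09 in linear terms, 91.79 dB.
To meet 92.9 dB overall, the treated grinder may contribute at most 10^(92.9/10) − 1.510e+09 = 4.398e+08, i.e. 86.43 dB.
So the grinder must be reduced from 95.4 to 86.43 dB: IL = 8.97 dB.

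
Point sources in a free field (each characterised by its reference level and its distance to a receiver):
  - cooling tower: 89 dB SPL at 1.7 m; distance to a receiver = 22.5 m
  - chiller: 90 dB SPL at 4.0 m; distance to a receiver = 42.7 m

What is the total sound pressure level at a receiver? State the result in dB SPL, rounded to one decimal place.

Apply inverse-square spreading to bring every level to the receiver, then sum 10^(L/10).
cooling tower: 89 − 20·log₁₀(22.5/1.7) = 89 − 22.43 = 66.57 dB SPL.
chiller: 90 − 20·log₁₀(42.7/4.0) = 90 − 20.57 = 69.43 dB SPL.
Σ 10^(L/10) = 1.331e+07 → L_total = 10·log₁₀(1.331e+07) = 71.24 dB SPL.

71.2 dB SPL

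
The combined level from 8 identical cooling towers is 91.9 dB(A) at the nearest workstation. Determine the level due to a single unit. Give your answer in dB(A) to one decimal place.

82.9 dB(A)

Dividing the total intensity by 8 lowers the level by 10·log₁₀ 8 = 9.031 dB: L₁ = 91.9 − 9.031.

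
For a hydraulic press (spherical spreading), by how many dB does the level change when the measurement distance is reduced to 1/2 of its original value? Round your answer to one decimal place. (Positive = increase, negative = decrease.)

+6.0 dB

Point-source spreading: ΔL = −20·log₁₀(r₂/r₁).
ΔL = −20·log₁₀(0.5) = +6.02 dB.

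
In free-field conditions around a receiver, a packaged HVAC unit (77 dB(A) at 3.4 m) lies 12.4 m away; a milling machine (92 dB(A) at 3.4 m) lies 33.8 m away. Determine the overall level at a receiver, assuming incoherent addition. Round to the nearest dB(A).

73 dB(A)

Propagate each source to the receiver with L = L_ref − 20·log₁₀(r/r_ref), then add intensities.
packaged HVAC unit: 77 − 20·log₁₀(12.4/3.4) = 77 − 11.24 = 65.76 dB(A).
milling machine: 92 − 20·log₁₀(33.8/3.4) = 92 − 19.95 = 72.05 dB(A).
Σ 10^(L/10) = 1.981e+07 → L_total = 10·log₁₀(1.981e+07) = 72.97 dB(A).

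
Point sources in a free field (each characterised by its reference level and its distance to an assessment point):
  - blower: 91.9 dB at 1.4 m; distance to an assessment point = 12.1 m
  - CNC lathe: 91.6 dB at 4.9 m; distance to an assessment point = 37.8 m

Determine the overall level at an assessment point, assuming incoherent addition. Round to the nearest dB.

Apply inverse-square spreading to bring every level to the receiver, then sum 10^(L/10).
blower: 91.9 − 20·log₁₀(12.1/1.4) = 91.9 − 18.73 = 73.17 dB.
CNC lathe: 91.6 − 20·log₁₀(37.8/4.9) = 91.6 − 17.75 = 73.85 dB.
Σ 10^(L/10) = 4.502e+07 → L_total = 10·log₁₀(4.502e+07) = 76.53 dB.

77 dB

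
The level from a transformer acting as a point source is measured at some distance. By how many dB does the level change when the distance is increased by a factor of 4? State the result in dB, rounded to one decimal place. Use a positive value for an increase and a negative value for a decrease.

Point-source spreading: ΔL = −20·log₁₀(r₂/r₁).
ΔL = −20·log₁₀(4) = -12.04 dB.

-12.0 dB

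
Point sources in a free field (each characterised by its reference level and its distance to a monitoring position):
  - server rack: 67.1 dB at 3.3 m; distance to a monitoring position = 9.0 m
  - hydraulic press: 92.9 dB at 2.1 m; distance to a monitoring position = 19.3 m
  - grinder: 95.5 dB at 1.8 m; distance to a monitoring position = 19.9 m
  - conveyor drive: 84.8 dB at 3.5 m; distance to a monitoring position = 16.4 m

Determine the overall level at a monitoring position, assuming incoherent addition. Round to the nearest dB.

Propagate each source to the receiver with L = L_ref − 20·log₁₀(r/r_ref), then add intensities.
server rack: 67.1 − 20·log₁₀(9.0/3.3) = 67.1 − 8.71 = 58.39 dB.
hydraulic press: 92.9 − 20·log₁₀(19.3/2.1) = 92.9 − 19.27 = 73.63 dB.
grinder: 95.5 − 20·log₁₀(19.9/1.8) = 95.5 − 20.87 = 74.63 dB.
conveyor drive: 84.8 − 20·log₁₀(16.4/3.5) = 84.8 − 13.42 = 71.38 dB.
Σ 10^(L/10) = 6.656e+07 → L_total = 10·log₁₀(6.656e+07) = 78.23 dB.

78 dB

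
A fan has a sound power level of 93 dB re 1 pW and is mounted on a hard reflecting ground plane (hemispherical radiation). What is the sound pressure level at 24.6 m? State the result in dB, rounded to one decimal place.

L_p = L_w − 10·log₁₀(2π·r²) with r = 24.6 m.
2π·r² = 3802 m², 10·log₁₀ of that is 35.801 dB.
L_p = 93 − 35.801 = 57.20 dB.

57.2 dB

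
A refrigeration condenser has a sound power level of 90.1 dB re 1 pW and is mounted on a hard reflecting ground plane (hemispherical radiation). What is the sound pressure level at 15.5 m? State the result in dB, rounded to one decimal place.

L_p = L_w − 10·log₁₀(2π·r²) with r = 15.5 m.
2π·r² = 1510 m², 10·log₁₀ of that is 31.788 dB.
L_p = 90.1 − 31.788 = 58.31 dB.

58.3 dB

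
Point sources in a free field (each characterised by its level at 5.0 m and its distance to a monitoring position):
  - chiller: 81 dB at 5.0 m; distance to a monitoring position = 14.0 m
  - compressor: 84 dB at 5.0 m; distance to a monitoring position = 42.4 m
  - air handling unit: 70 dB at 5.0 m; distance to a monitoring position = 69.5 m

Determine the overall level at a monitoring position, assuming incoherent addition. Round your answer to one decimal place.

72.9 dB

First find each source's level at the receiver (point-source: −20·log₁₀(r/r_ref)), then combine on an intensity basis.
chiller: 81 − 20·log₁₀(14.0/5.0) = 81 − 8.94 = 72.06 dB.
compressor: 84 − 20·log₁₀(42.4/5.0) = 84 − 18.57 = 65.43 dB.
air handling unit: 70 − 20·log₁₀(69.5/5.0) = 70 − 22.86 = 47.14 dB.
Σ 10^(L/10) = 1.960e+07 → L_total = 10·log₁₀(1.960e+07) = 72.92 dB.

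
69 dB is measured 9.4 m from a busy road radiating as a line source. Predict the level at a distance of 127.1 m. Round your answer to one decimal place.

57.7 dB

Cylindrical spreading from a line source gives a 10·log₁₀(r₂/r₁) drop.
L₂ = 69 − 10·log₁₀(127.1/9.4) = 69 − 11.310 = 57.69 dB.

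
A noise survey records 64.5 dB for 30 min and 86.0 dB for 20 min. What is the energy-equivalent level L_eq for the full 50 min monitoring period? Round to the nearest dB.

82 dB

The energy average is taken in the linear domain: L_eq = 10·log₁₀[(Σ tᵢ·10^(Lᵢ/10))/T], T = 50 min.
Σ tᵢ·10^(Lᵢ/10) = 30·10^(64.5/10) + 20·10^(86.0/10) = 8.047e+09.
L_eq = 10·log₁₀(8.047e+09/50) = 82.07 dB.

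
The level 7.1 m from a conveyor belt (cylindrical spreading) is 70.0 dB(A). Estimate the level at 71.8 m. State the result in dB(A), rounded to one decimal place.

Line-source attenuation: ΔL = 10·log₁₀(r₂/r₁) = 10·log₁₀(71.8/7.1) = 10.049 dB.
L₂ = 70.0 − 10·log₁₀(71.8/7.1) = 70.0 − 10.049 = 59.95 dB(A).

60.0 dB(A)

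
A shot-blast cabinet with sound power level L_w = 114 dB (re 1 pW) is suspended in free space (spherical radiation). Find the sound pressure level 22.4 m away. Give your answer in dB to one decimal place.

76.0 dB

Free-field spherical radiation: L_p = L_w − 10·log₁₀(4π·r²), r = 22.4 m.
4π·r² = 6305 m², 10·log₁₀ of that is 37.997 dB.
L_p = 114 − 37.997 = 76.00 dB.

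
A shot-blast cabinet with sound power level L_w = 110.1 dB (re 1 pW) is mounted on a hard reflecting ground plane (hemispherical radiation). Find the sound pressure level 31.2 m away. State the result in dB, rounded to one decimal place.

72.2 dB

The power spreads over a hemisphere of area 2π·r², so L_p = L_w − 10·log₁₀(2π·r²).
2π·r² = 6116 m², 10·log₁₀ of that is 37.865 dB.
L_p = 110.1 − 37.865 = 72.24 dB.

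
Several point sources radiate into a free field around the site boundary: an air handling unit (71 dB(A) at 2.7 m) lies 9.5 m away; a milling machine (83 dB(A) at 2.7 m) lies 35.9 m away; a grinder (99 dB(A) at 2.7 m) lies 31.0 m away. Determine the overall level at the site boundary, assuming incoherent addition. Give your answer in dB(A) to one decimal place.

Propagate each source to the receiver with L = L_ref − 20·log₁₀(r/r_ref), then add intensities.
air handling unit: 71 − 20·log₁₀(9.5/2.7) = 71 − 10.93 = 60.07 dB(A).
milling machine: 83 − 20·log₁₀(35.9/2.7) = 83 − 22.47 = 60.53 dB(A).
grinder: 99 − 20·log₁₀(31.0/2.7) = 99 − 21.20 = 77.80 dB(A).
Σ 10^(L/10) = 6.240e+07 → L_total = 10·log₁₀(6.240e+07) = 77.95 dB(A).

78.0 dB(A)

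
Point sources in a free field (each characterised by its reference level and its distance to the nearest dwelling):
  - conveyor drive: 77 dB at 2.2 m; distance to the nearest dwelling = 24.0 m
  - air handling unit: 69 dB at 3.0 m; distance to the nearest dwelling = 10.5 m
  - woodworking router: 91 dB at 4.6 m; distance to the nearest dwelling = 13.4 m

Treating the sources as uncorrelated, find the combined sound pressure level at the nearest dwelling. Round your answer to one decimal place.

81.7 dB

Propagate each source to the receiver with L = L_ref − 20·log₁₀(r/r_ref), then add intensities.
conveyor drive: 77 − 20·log₁₀(24.0/2.2) = 77 − 20.76 = 56.24 dB.
air handling unit: 69 − 20·log₁₀(10.5/3.0) = 69 − 10.88 = 58.12 dB.
woodworking router: 91 − 20·log₁₀(13.4/4.6) = 91 − 9.29 = 81.71 dB.
Σ 10^(L/10) = 1.494e+08 → L_total = 10·log₁₀(1.494e+08) = 81.74 dB.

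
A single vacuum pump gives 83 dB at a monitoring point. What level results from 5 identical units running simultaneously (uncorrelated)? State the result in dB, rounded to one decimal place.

N identical incoherent sources raise the level by 10·log₁₀ N.
L_total = 83 + 10·log₁₀(5) = 83 + 6.990 = 89.99 dB.

90.0 dB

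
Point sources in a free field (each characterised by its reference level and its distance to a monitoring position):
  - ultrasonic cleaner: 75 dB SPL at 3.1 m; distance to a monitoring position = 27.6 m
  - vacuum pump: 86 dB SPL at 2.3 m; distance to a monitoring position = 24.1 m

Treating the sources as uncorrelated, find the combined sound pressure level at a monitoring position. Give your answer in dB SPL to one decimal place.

66.0 dB SPL

Apply inverse-square spreading to bring every level to the receiver, then sum 10^(L/10).
ultrasonic cleaner: 75 − 20·log₁₀(27.6/3.1) = 75 − 18.99 = 56.01 dB SPL.
vacuum pump: 86 − 20·log₁₀(24.1/2.3) = 86 − 20.41 = 65.59 dB SPL.
Σ 10^(L/10) = 4.025e+06 → L_total = 10·log₁₀(4.025e+06) = 66.05 dB SPL.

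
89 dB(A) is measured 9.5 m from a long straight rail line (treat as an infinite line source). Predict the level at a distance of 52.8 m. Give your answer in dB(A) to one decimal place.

81.6 dB(A)

Cylindrical spreading from a line source gives a 10·log₁₀(r₂/r₁) drop.
L₂ = 89 − 10·log₁₀(52.8/9.5) = 89 − 7.449 = 81.55 dB(A).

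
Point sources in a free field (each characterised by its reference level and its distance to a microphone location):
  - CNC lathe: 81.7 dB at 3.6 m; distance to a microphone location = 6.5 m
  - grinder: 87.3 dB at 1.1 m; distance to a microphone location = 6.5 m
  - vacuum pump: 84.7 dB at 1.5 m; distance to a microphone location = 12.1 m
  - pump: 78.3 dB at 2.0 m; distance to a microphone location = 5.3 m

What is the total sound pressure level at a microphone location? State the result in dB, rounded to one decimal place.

Propagate each source to the receiver with L = L_ref − 20·log₁₀(r/r_ref), then add intensities.
CNC lathe: 81.7 − 20·log₁₀(6.5/3.6) = 81.7 − 5.13 = 76.57 dB.
grinder: 87.3 − 20·log₁₀(6.5/1.1) = 87.3 − 15.43 = 71.87 dB.
vacuum pump: 84.7 − 20·log₁₀(12.1/1.5) = 84.7 − 18.13 = 66.57 dB.
pump: 78.3 − 20·log₁₀(5.3/2.0) = 78.3 − 8.46 = 69.84 dB.
Σ 10^(L/10) = 7.491e+07 → L_total = 10·log₁₀(7.491e+07) = 78.75 dB.

78.7 dB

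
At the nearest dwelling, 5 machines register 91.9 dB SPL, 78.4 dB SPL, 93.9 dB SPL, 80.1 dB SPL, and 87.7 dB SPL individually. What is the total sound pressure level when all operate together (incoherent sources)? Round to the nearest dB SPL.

97 dB SPL

For uncorrelated sources the intensities add, so convert each level to linear form, sum, and take 10·log₁₀ of the total.
Σ 10^(L/10) = 10^(91.9/10) + 10^(78.4/10) + 10^(93.9/10) + 10^(80.1/10) + 10^(87.7/10) = 4.764e+09.
L_total = 10·log₁₀(4.764e+09) = 96.78 dB SPL.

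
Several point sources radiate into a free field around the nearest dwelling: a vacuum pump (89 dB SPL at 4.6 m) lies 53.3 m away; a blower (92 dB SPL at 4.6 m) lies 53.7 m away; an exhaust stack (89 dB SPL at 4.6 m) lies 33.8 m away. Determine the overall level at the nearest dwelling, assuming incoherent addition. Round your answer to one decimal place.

First find each source's level at the receiver (point-source: −20·log₁₀(r/r_ref)), then combine on an intensity basis.
vacuum pump: 89 − 20·log₁₀(53.3/4.6) = 89 − 21.28 = 67.72 dB SPL.
blower: 92 − 20·log₁₀(53.7/4.6) = 92 − 21.34 = 70.66 dB SPL.
exhaust stack: 89 − 20·log₁₀(33.8/4.6) = 89 − 17.32 = 71.68 dB SPL.
Σ 10^(L/10) = 3.226e+07 → L_total = 10·log₁₀(3.226e+07) = 75.09 dB SPL.

75.1 dB SPL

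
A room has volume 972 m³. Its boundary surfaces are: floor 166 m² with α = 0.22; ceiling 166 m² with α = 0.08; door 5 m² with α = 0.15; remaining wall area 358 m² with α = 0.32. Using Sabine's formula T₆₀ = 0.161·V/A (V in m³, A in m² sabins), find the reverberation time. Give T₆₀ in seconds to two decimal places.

Total absorption A = 166·0.22 + 166·0.08 + 5·0.15 + 358·0.32 = 165.11 m² sabins.
T₆₀ = 0.161·V/A = 0.161·972/165.11 = 0.948 s.

0.95 s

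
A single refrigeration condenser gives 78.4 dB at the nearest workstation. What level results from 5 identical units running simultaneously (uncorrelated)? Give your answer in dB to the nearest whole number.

N identical incoherent sources raise the level by 10·log₁₀ N.
L_total = 78.4 + 10·log₁₀(5) = 78.4 + 6.990 = 85.39 dB.

85 dB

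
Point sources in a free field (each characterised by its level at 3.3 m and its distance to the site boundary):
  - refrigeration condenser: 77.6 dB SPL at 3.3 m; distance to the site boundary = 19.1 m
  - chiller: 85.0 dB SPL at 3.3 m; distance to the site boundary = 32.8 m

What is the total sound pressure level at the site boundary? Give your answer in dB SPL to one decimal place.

66.9 dB SPL

Propagate each source to the receiver with L = L_ref − 20·log₁₀(r/r_ref), then add intensities.
refrigeration condenser: 77.6 − 20·log₁₀(19.1/3.3) = 77.6 − 15.25 = 62.35 dB SPL.
chiller: 85.0 − 20·log₁₀(32.8/3.3) = 85.0 − 19.95 = 65.05 dB SPL.
Σ 10^(L/10) = 4.919e+06 → L_total = 10·log₁₀(4.919e+06) = 66.92 dB SPL.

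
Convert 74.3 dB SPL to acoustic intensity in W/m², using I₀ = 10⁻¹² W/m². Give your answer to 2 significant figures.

I/I₀ = 10^(74.3/10) = 2.692e+07, so I = 2.692e+07 × 10⁻¹² W/m².

2.7e-05 W/m²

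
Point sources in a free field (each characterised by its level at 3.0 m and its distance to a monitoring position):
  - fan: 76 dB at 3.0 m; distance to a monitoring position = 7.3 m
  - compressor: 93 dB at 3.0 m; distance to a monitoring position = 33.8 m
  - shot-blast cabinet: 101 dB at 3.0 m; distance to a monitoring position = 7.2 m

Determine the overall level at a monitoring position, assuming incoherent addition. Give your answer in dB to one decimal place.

93.4 dB

Apply inverse-square spreading to bring every level to the receiver, then sum 10^(L/10).
fan: 76 − 20·log₁₀(7.3/3.0) = 76 − 7.72 = 68.28 dB.
compressor: 93 − 20·log₁₀(33.8/3.0) = 93 − 21.04 = 71.96 dB.
shot-blast cabinet: 101 − 20·log₁₀(7.2/3.0) = 101 − 7.60 = 93.40 dB.
Σ 10^(L/10) = 2.208e+09 → L_total = 10·log₁₀(2.208e+09) = 93.44 dB.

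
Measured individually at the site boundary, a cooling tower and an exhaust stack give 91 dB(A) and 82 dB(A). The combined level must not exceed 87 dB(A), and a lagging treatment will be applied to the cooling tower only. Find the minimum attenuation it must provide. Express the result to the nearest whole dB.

6 dB

Everything except the cooling tower sums to 10^(82/10) = 1.585e+08 in linear terms, 82.00 dB(A).
The limit corresponds to 10^(87/10) = 5.012e+08; subtracting the fixed part leaves 3.427e+08 for the cooling tower, i.e. 85.35 dB(A).
So the cooling tower must be reduced from 91 to 85.35 dB(A): IL = 5.65 dB.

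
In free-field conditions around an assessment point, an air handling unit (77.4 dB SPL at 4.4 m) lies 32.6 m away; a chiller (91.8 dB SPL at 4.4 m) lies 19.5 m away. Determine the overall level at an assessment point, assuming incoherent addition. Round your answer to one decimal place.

Propagate each source to the receiver with L = L_ref − 20·log₁₀(r/r_ref), then add intensities.
air handling unit: 77.4 − 20·log₁₀(32.6/4.4) = 77.4 − 17.40 = 60.00 dB SPL.
chiller: 91.8 − 20·log₁₀(19.5/4.4) = 91.8 − 12.93 = 78.87 dB SPL.
Σ 10^(L/10) = 7.806e+07 → L_total = 10·log₁₀(7.806e+07) = 78.92 dB SPL.

78.9 dB SPL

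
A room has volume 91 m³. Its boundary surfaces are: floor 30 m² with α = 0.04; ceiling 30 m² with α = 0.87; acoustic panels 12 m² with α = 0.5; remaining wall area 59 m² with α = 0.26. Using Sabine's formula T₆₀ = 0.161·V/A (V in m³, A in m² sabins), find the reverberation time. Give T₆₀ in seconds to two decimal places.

0.30 s

A = Σ Sᵢαᵢ = 30·0.04 + 30·0.87 + 12·0.5 + 59·0.26 = 48.64 m².
T₆₀ = 0.161 × 91 / 48.64 = 0.301 s.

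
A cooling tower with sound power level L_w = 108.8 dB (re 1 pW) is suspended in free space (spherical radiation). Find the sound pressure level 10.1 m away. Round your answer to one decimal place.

L_p = L_w − 10·log₁₀(4π·r²) with r = 10.1 m.
4π·r² = 1282 m², 10·log₁₀ of that is 31.079 dB.
L_p = 108.8 − 31.079 = 77.72 dB.

77.7 dB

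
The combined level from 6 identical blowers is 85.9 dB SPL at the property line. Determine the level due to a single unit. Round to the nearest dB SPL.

Dividing the total intensity by 6 lowers the level by 10·log₁₀ 6 = 7.782 dB: L₁ = 85.9 − 7.782.

78 dB SPL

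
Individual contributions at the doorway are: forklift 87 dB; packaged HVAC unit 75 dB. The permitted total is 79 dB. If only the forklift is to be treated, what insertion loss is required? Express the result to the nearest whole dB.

Everything except the forklift sums to 10^(75/10) = 3.162e+07 in linear terms, 75.00 dB.
The limit corresponds to 10^(79/10) = 7.943e+07; subtracting the fixed part leaves 4.781e+07 for the forklift, i.e. 76.80 dB.
So the forklift must be reduced from 87 to 76.80 dB: IL = 10.20 dB.

10 dB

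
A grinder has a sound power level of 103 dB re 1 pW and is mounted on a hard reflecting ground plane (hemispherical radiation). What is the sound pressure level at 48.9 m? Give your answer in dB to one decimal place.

61.2 dB

L_p = L_w − 10·log₁₀(2π·r²) with r = 48.9 m.
2π·r² = 1.502e+04 m², 10·log₁₀ of that is 41.768 dB.
L_p = 103 − 41.768 = 61.23 dB.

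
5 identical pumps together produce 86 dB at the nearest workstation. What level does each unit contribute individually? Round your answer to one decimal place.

79.0 dB

5 equal contributions raise the level by 10·log₁₀ 5 = 6.990 dB, so each unit alone gives 86 − 6.990.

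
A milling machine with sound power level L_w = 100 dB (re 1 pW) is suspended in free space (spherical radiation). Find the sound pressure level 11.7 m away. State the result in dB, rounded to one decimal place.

67.6 dB

Free-field spherical radiation: L_p = L_w − 10·log₁₀(4π·r²), r = 11.7 m.
4π·r² = 1720 m², 10·log₁₀ of that is 32.356 dB.
L_p = 100 − 32.356 = 67.64 dB.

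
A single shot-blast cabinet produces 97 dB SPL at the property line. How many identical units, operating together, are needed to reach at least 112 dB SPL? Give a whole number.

The shortfall is 112 − 97 = 15.0 dB, and N units add 10·log₁₀ N, so need 10·log₁₀ N ≥ 15.0.
N ≥ 10^(15.0/10) = 31.623, so N = 32.

32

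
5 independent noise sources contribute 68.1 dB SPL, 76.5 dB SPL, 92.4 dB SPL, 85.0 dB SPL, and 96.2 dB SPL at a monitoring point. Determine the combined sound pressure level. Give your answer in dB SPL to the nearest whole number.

For uncorrelated sources the intensities add, so convert each level to linear form, sum, and take 10·log₁₀ of the total.
Σ 10^(L/10) = 10^(68.1/10) + 10^(76.5/10) + 10^(92.4/10) + 10^(85.0/10) + 10^(96.2/10) = 6.274e+09.
L_total = 10·log₁₀(6.274e+09) = 97.98 dB SPL.

98 dB SPL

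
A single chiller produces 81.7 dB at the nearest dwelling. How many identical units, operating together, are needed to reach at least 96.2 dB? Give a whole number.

N identical sources give L₁ + 10·log₁₀ N, so require 10·log₁₀ N ≥ 96.2 − 81.7 = 14.5 dB.
N ≥ 10^(14.5/10) = 28.184, so N = 29.

29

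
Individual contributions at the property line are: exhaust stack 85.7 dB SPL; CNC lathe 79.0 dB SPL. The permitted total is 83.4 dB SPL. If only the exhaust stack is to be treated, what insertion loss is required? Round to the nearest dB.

Fixed contribution from the other source: Σ 10^(L/10) = 10^(79.0/10) = 7.943e+07 (79.00 dB SPL).
To meet 83.4 dB SPL overall, the treated exhaust stack may contribute at most 10^(83.4/10) − 7.943e+07 = 1.393e+08, i.e. 81.44 dB SPL.
Required insertion loss = 85.7 − 81.44 = 4.26 dB.

4 dB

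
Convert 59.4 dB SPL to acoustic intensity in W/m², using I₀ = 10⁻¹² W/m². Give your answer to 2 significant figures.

8.7e-07 W/m²

L = 10·log₁₀(I/I₀) ⇒ I = I₀·10^(L/10) = 10⁻¹² × 10^5.94.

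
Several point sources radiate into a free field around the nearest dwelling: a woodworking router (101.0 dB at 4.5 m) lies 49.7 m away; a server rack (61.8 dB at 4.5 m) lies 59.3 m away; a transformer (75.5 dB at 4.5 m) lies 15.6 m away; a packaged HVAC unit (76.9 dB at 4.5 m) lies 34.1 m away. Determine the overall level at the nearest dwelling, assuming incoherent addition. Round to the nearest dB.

80 dB

Propagate each source to the receiver with L = L_ref − 20·log₁₀(r/r_ref), then add intensities.
woodworking router: 101.0 − 20·log₁₀(49.7/4.5) = 101.0 − 20.86 = 80.14 dB.
server rack: 61.8 − 20·log₁₀(59.3/4.5) = 61.8 − 22.40 = 39.40 dB.
transformer: 75.5 − 20·log₁₀(15.6/4.5) = 75.5 − 10.80 = 64.70 dB.
packaged HVAC unit: 76.9 − 20·log₁₀(34.1/4.5) = 76.9 − 17.59 = 59.31 dB.
Σ 10^(L/10) = 1.070e+08 → L_total = 10·log₁₀(1.070e+08) = 80.29 dB.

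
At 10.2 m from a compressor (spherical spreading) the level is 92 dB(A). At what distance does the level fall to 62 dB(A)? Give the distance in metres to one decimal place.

The 30.0 dB drop corresponds to a distance ratio of 10^(30.0/20) for a point source.
r₂ = 10.2·10^((92−62)/20) = 10.2·10^(30.0/20) = 322.55 m.

322.6 m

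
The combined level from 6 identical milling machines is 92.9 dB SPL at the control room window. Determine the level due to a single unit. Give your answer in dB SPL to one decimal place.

6 equal contributions raise the level by 10·log₁₀ 6 = 7.782 dB, so each unit alone gives 92.9 − 7.782.

85.1 dB SPL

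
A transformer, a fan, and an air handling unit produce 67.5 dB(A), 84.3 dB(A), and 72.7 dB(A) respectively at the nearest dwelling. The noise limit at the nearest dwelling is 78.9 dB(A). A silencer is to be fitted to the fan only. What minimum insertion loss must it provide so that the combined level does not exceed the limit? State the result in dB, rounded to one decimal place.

7.0 dB

Everything except the fan sums to 10^(67.5/10) + 10^(72.7/10) = 2.424e+07 in linear terms, 73.85 dB(A).
The limit corresponds to 10^(78.9/10) = 7.762e+07; subtracting the fixed part leaves 5.338e+07 for the fan, i.e. 77.27 dB(A).
So the fan must be reduced from 84.3 to 77.27 dB(A): IL = 7.03 dB.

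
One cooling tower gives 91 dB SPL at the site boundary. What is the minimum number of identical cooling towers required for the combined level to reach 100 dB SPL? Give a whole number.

N identical sources give L₁ + 10·log₁₀ N, so require 10·log₁₀ N ≥ 100 − 91 = 9.0 dB.
N ≥ 10^(9.0/10) = 7.943, so N = 8.

8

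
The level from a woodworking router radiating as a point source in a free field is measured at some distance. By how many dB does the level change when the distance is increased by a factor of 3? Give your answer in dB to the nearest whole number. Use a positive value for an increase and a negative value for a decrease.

With spherical spreading the level changes by −20·log₁₀(r₂/r₁).
ΔL = −20·log₁₀(3) = -9.54 dB.

-10 dB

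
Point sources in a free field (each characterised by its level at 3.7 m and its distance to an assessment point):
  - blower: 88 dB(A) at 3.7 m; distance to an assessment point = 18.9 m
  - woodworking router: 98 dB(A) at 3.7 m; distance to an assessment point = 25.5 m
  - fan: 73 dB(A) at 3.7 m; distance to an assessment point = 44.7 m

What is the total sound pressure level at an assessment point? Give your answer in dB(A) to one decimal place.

82.0 dB(A)

First find each source's level at the receiver (point-source: −20·log₁₀(r/r_ref)), then combine on an intensity basis.
blower: 88 − 20·log₁₀(18.9/3.7) = 88 − 14.17 = 73.83 dB(A).
woodworking router: 98 − 20·log₁₀(25.5/3.7) = 98 − 16.77 = 81.23 dB(A).
fan: 73 − 20·log₁₀(44.7/3.7) = 73 − 21.64 = 51.36 dB(A).
Σ 10^(L/10) = 1.572e+08 → L_total = 10·log₁₀(1.572e+08) = 81.96 dB(A).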